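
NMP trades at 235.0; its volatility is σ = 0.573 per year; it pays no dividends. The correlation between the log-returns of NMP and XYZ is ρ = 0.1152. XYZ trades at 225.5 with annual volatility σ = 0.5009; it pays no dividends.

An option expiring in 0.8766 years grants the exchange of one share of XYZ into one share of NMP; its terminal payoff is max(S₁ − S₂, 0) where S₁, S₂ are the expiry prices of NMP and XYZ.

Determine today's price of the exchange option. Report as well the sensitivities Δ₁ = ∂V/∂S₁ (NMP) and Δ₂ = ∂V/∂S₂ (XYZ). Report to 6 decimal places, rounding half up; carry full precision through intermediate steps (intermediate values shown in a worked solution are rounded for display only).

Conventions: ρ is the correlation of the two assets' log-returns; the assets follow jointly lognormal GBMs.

exchange price = 65.329311
Δ1 = 0.654264
Δ2 = -0.392119

σ_eff = √(σ₁² + σ₂² − 2ρσ₁σ₂) = √(0.573² + 0.5009² − 2·0.1152·0.573·0.5009) = 0.716311
d₁ = (ln(S₁/S₂) + (q₂ − q₁ + σ_eff²/2)T) / (σ_eff√T) = (ln(235.0/225.5) + (0.0 − 0.0 + 0.256551)·0.8766) / 0.670660 = 0.396859
d₂ = d₁ − σ_eff√T = 0.396859 − 0.670660 = -0.273800
N(d₁) = 0.654264,  N(d₂) = 0.392119
V = S₁·e^{−q₁T}·N(d₁) − S₂·e^{−q₂T}·N(d₂) = 153.752143 − 88.422831 = 65.329311
Key observation: r never enters — measured in units of XYZ, the claim is a call on S₁/S₂ struck at 1, so only the dividend yields and σ_eff matter.
Δ₁ = e^{−q₁T}·N(d₁) = 0.654264;  Δ₂ = −e^{−q₂T}·N(d₂) = -0.392119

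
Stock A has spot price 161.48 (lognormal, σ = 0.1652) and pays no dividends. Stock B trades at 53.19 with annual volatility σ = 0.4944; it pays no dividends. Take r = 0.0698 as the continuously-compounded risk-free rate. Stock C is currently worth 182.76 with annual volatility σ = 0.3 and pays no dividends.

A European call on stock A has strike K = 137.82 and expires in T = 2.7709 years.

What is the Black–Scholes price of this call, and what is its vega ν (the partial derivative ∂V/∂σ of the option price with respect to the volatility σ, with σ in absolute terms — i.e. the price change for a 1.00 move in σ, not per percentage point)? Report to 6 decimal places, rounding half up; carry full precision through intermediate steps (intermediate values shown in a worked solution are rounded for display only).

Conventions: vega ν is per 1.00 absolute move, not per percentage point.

σ√T = 0.1652·√2.7709 = 0.274992
d₁ = (ln(S/K) + (r+σ²/2)T) / (σ√T) = (ln(161.48/137.82) + (0.0698+0.1652²/2)·2.7709) / 0.274992 = (0.158433 + 0.231219) / 0.274992 = 1.416956
d₂ = d₁ − σ√T = 1.416956 − 0.274992 = 1.141964
e^{−rT} = 0.824145
N(d₁) = 0.921752,  N(d₂) = 0.873266
Call price V = S·N(d₁) − K·e^{−rT}·N(d₂) = 148.844536 − 99.188693 = 49.655843
φ(d₁) = (1/√(2π))·e^{−d₁²/2} = 0.146194
ν = S·φ(d₁)·√T = 39.296928

price = 49.655843
ν = 39.296928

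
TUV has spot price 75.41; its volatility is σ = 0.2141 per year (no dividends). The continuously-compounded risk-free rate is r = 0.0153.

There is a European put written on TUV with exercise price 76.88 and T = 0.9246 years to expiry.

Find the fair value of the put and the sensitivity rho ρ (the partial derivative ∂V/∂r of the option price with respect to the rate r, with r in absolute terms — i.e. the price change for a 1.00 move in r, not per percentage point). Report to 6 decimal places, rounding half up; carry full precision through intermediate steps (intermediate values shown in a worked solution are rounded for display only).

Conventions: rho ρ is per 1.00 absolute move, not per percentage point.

price = 6.395501
ρ = -38.611397

σ√T = 0.2141·√0.9246 = 0.205870
d₁ = (ln(S/K) + (r+σ²/2)T) / (σ√T) = (ln(75.41/76.88) + (0.0153+0.2141²/2)·0.9246) / 0.205870 = (-0.019306 + 0.035338) / 0.205870 = 0.077873
d₂ = d₁ − σ√T = 0.077873 − 0.205870 = -0.127997
e^{−rT} = 0.985953
N(−d₁) = 0.468964,  N(−d₂) = 0.550924
Put price V = K·e^{−rT}·N(−d₂) − S·N(−d₁) = 41.760109 − 35.364608 = 6.395501
ρ = −K·T·e^{−rT}·N(−d₂) = -38.611397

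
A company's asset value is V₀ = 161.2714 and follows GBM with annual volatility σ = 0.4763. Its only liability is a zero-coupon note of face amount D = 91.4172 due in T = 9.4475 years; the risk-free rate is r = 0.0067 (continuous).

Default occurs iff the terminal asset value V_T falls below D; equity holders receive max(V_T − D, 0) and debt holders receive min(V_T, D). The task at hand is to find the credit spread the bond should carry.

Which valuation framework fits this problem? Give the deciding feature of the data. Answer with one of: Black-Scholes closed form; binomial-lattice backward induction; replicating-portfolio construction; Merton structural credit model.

framework: Merton structural credit model

Key observation: the asked-for credit quantity lives on the firm's capital structure — asset value, asset volatility, debt face 91.4172 — which is the structural model's domain.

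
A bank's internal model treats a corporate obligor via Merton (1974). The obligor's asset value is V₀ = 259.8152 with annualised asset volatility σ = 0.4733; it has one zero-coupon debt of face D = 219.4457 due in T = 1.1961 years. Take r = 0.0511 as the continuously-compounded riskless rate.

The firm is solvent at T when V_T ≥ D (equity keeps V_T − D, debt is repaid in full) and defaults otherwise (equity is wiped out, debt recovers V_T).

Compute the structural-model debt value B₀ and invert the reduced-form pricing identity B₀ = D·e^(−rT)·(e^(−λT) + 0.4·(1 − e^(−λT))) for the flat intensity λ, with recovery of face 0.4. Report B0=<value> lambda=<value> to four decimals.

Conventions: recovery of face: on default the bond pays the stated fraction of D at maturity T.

B0=181.0192 lambda=0.1920

Work the structural quantities from V₀ = 259.8152 against face 219.4457:
d₁ = [ln(V₀/D) + (r + σ²/2)T] / (σ√T)
   = [ln(259.8152/219.4457) + (0.0511 + 0.5·0.4733²)·1.1961] / (0.4733·√1.1961)
   = [0.168866 + 0.195092] / 0.517631 = 0.703121
d₂ = d₁ − σ√T = 0.703121 − 0.517631 = 0.185490
N(d₁) = 0.759010,  N(d₂) = 0.573578,  e^(−rT) = 0.940710
E₀ = V₀·N(d₁) − D·e^(−rT)·N(d₂)
   = 259.8152·0.759010 − 219.4457·0.940710·0.573578 = 78.795963
B₀ = V₀ − E₀ = 259.8152 − 78.795963 = 181.019237
e^(−λT) = (B₀·e^(rT)/D − 0.4)/(1 − 0.4) = (181.0192·1.063027/219.4457 − 0.4)/0.6 = 0.79480602
λ = −ln(0.79480602)/1.1961 = 0.192005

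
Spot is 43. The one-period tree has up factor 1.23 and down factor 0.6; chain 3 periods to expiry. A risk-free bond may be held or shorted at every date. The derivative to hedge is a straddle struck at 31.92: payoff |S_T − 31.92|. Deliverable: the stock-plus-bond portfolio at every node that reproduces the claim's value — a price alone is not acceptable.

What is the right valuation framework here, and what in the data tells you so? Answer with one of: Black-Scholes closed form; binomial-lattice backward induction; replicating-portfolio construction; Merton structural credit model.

Key observation: a price alone would not answer the question — the per-node share/bond construction on the spot-43, 1.23/0.6 tree is required, and only the replicating-portfolio method yields it.

framework: replicating-portfolio construction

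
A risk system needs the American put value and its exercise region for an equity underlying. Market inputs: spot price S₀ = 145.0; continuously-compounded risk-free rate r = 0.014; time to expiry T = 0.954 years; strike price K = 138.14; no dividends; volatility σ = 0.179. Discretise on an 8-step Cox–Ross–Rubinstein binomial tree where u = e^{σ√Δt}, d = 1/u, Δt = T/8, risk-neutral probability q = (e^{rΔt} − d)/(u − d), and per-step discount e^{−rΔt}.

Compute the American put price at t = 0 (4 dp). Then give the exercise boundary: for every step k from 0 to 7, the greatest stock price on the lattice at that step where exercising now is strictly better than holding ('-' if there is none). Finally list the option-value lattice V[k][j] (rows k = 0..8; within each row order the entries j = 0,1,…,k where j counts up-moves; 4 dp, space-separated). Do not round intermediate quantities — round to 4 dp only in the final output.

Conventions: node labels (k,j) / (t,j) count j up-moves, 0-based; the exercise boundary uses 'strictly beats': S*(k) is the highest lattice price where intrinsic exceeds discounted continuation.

price = 6.3900
boundary = - - - - 113.2367 106.4491 113.2367 120.4571
tree:
6.3900
9.4299 3.3479
13.5126 5.3471 1.3444
18.7103 8.3196 2.3693 0.3160
24.9033 12.5319 4.1024 0.6307 0.0000
31.6909 18.1242 6.9379 1.2586 0.0000 0.0000
38.0716 24.9033 11.3531 2.5116 0.0000 0.0000 0.0000
44.0699 31.6909 17.6829 5.0121 0.0000 0.0000 0.0000 0.0000
49.7086 38.0716 24.9033 10.0021 0.0000 0.0000 0.0000 0.0000 0.0000

Δt=0.11925  u=1.06376  d=0.94006  q=0.49806  discount=0.99833
step 8 (expiry): payoffs max(K−S,0) = 49.7086 38.0716 24.9033 10.0021 0.0000 0.0000 0.0000 0.0000 0.0000
step 7: (k=7,j=0): S=94.0701, K−S=44.0699, hold=43.8395 ⇒ V=44.0699 exercise | (k=7,j=1): S=106.4491, K−S=31.6909, hold=31.4605 ⇒ V=31.6909 exercise | (k=7,j=2): S=120.4571, K−S=17.6829, hold=17.4525 ⇒ V=17.6829 exercise | (k=7,j=3): S=136.3085, K−S=1.8315, hold=5.0121 ⇒ V=5.0121 continue | (k=7,j=4): S=154.2457, K−S=0.0000, hold=0.0000 ⇒ V=0.0000 continue | (k=7,j=5): S=174.5435, K−S=0.0000, hold=0.0000 ⇒ V=0.0000 continue | (k=7,j=6): S=197.5122, K−S=0.0000, hold=0.0000 ⇒ V=0.0000 continue | (k=7,j=7): S=223.5035, K−S=0.0000, hold=0.0000 ⇒ V=0.0000 continue  boundary S*=120.4571
step 6: (k=6,j=0): S=100.0684, K−S=38.0716, hold=37.8412 ⇒ V=38.0716 exercise | (k=6,j=1): S=113.2367, K−S=24.9033, hold=24.6729 ⇒ V=24.9033 exercise | (k=6,j=2): S=128.1379, K−S=10.0021, hold=11.3531 ⇒ V=11.3531 continue | (k=6,j=3): S=145.0000, K−S=0.0000, hold=2.5116 ⇒ V=2.5116 continue | (k=6,j=4): S=164.0810, K−S=0.0000, hold=0.0000 ⇒ V=0.0000 continue | (k=6,j=5): S=185.6730, K−S=0.0000, hold=0.0000 ⇒ V=0.0000 continue | (k=6,j=6): S=210.1063, K−S=0.0000, hold=0.0000 ⇒ V=0.0000 continue  boundary S*=113.2367
step 5: (k=5,j=0): S=106.4491, K−S=31.6909, hold=31.4605 ⇒ V=31.6909 exercise | (k=5,j=1): S=120.4571, K−S=17.6829, hold=18.1242 ⇒ V=18.1242 continue | (k=5,j=2): S=136.3085, K−S=1.8315, hold=6.9379 ⇒ V=6.9379 continue | (k=5,j=3): S=154.2457, K−S=0.0000, hold=1.2586 ⇒ V=1.2586 continue | (k=5,j=4): S=174.5435, K−S=0.0000, hold=0.0000 ⇒ V=0.0000 continue | (k=5,j=5): S=197.5122, K−S=0.0000, hold=0.0000 ⇒ V=0.0000 continue  boundary S*=106.4491
step 4: (k=4,j=0): S=113.2367, K−S=24.9033, hold=24.8923 ⇒ V=24.9033 exercise | (k=4,j=1): S=128.1379, K−S=10.0021, hold=12.5319 ⇒ V=12.5319 continue | (k=4,j=2): S=145.0000, K−S=0.0000, hold=4.1024 ⇒ V=4.1024 continue | (k=4,j=3): S=164.0810, K−S=0.0000, hold=0.6307 ⇒ V=0.6307 continue | (k=4,j=4): S=185.6730, K−S=0.0000, hold=0.0000 ⇒ V=0.0000 continue  boundary S*=113.2367
step 3: (k=3,j=0): S=120.4571, K−S=17.6829, hold=18.7103 ⇒ V=18.7103 continue | (k=3,j=1): S=136.3085, K−S=1.8315, hold=8.3196 ⇒ V=8.3196 continue | (k=3,j=2): S=154.2457, K−S=0.0000, hold=2.3693 ⇒ V=2.3693 continue | (k=3,j=3): S=174.5435, K−S=0.0000, hold=0.3160 ⇒ V=0.3160 continue  boundary S*=-
step 2: (k=2,j=0): S=128.1379, K−S=10.0021, hold=13.5126 ⇒ V=13.5126 continue | (k=2,j=1): S=145.0000, K−S=0.0000, hold=5.3471 ⇒ V=5.3471 continue | (k=2,j=2): S=164.0810, K−S=0.0000, hold=1.3444 ⇒ V=1.3444 continue  boundary S*=-
step 1: (k=1,j=0): S=136.3085, K−S=1.8315, hold=9.4299 ⇒ V=9.4299 continue | (k=1,j=1): S=154.2457, K−S=0.0000, hold=3.3479 ⇒ V=3.3479 continue  boundary S*=-
step 0: (k=0,j=0): S=145.0000, K−S=0.0000, hold=6.3900 ⇒ V=6.3900 continue  boundary S*=-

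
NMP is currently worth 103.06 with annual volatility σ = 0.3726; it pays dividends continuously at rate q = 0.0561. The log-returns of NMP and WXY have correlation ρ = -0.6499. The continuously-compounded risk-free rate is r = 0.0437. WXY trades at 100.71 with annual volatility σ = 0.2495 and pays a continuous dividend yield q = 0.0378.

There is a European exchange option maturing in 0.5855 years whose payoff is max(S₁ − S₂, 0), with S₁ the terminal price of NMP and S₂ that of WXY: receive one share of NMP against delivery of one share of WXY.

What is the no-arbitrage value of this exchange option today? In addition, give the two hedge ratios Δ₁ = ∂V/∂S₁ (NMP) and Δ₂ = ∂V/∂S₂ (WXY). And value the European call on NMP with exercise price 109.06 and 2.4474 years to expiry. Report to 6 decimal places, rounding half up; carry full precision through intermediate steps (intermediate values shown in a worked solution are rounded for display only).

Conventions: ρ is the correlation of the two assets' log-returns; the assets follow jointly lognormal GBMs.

exchange price = 17.652080
Δ1 = 0.577684
Δ2 = -0.415888
price(NMP call K=109.06) = 17.687206

σ_eff = √(σ₁² + σ₂² − 2ρσ₁σ₂) = √(0.3726² + 0.2495² − 2·-0.6499·0.3726·0.2495) = 0.567376
d₁ = (ln(S₁/S₂) + (q₂ − q₁ + σ_eff²/2)T) / (σ_eff√T) = (ln(103.06/100.71) + (0.0378 − 0.0561 + 0.160958)·0.5855) / 0.434144 = 0.245523
d₂ = d₁ − σ_eff√T = 0.245523 − 0.434144 = -0.188622
N(d₁) = 0.596974,  N(d₂) = 0.425195
V = S₁·e^{−q₁T}·N(d₁) − S₂·e^{−q₂T}·N(d₂) = 59.536124 − 41.884044 = 17.652080
Δ₁ = e^{−q₁T}·N(d₁) = 0.577684;  Δ₂ = −e^{−q₂T}·N(d₂) = -0.415888
[vanilla: NMP call K=109.06]
σ√T = 0.3726·√2.4474 = 0.582902
d₁ = (ln(S/K) + (r−q+σ²/2)T) / (σ√T) = (ln(103.06/109.06) + (0.0437−0.0561+0.3726²/2)·2.4474) / 0.582902 = (-0.056587 + 0.139539) / 0.582902 = 0.142310
d₂ = d₁ − σ√T = 0.142310 − 0.582902 = -0.440592
e^{−rT} = 0.898569
e^{−qT} = 0.871709
N(d₁) = 0.556582,  N(d₂) = 0.329754
price = S·e^{−qT}·N(d₁) − K·e^{−rT}·N(d₂) = 50.002451 − 32.315245 = 17.687206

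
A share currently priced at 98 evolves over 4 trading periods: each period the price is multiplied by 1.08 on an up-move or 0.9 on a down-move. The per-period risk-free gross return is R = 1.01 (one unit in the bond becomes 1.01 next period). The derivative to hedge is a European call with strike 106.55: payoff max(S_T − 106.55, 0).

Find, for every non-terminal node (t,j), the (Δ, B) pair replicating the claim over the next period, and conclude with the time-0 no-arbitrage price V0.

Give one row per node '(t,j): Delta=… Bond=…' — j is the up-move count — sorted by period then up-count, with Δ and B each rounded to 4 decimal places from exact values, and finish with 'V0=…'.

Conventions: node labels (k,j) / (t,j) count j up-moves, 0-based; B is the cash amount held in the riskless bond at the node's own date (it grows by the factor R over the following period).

Under the risk-neutral measure, an up-move has probability p* = (R−d)/(u−d) = 0.6111 and values discount at R = 1.01.
Terminal payoffs: V(4,0)=0.0000, V(4,1)=0.0000, V(4,2)=0.0000, V(4,3)=4.5566, V(4,4)=26.7779
(3,0): S=71.4420. Δ = (V_up−V_dn)/(S_up−S_dn) = (0.0000−0.0000)/(77.1574−64.2978) = 0.0000. V = [p*·0.0000 + (1−p*)·0.0000]/1.01 = 0.0000. B = V − Δ·S = 0.0000.
(3,1): S=85.7304. Δ = (V_up−V_dn)/(S_up−S_dn) = (0.0000−0.0000)/(92.5888−77.1574) = 0.0000. V = [p*·0.0000 + (1−p*)·0.0000]/1.01 = 0.0000. B = V − Δ·S = 0.0000.
(3,2): S=102.8765. Δ = (V_up−V_dn)/(S_up−S_dn) = (4.5566−0.0000)/(111.1066−92.5888) = 0.2461. V = [p*·4.5566 + (1−p*)·0.0000]/1.01 = 2.7570. B = V − Δ·S = -22.5574.
(3,3): S=123.4518. Δ = (V_up−V_dn)/(S_up−S_dn) = (26.7779−4.5566)/(133.3279−111.1066) = 1.0000. V = [p*·26.7779 + (1−p*)·4.5566]/1.01 = 17.9567. B = V − Δ·S = -105.4950.
(2,0): S=79.3800. Δ = (V_up−V_dn)/(S_up−S_dn) = (0.0000−0.0000)/(85.7304−71.4420) = 0.0000. V = [p*·0.0000 + (1−p*)·0.0000]/1.01 = 0.0000. B = V − Δ·S = 0.0000.
(2,1): S=95.2560. Δ = (V_up−V_dn)/(S_up−S_dn) = (2.7570−0.0000)/(102.8765−85.7304) = 0.1608. V = [p*·2.7570 + (1−p*)·0.0000]/1.01 = 1.6682. B = V − Δ·S = -13.6486.
(2,2): S=114.3072. Δ = (V_up−V_dn)/(S_up−S_dn) = (17.9567−2.7570)/(123.4518−102.8765) = 0.7387. V = [p*·17.9567 + (1−p*)·2.7570]/1.01 = 11.9265. B = V − Δ·S = -72.5164.
(1,0): S=88.2000. Δ = (V_up−V_dn)/(S_up−S_dn) = (1.6682−0.0000)/(95.2560−79.3800) = 0.1051. V = [p*·1.6682 + (1−p*)·0.0000]/1.01 = 1.0093. B = V − Δ·S = -8.2582.
(1,1): S=105.8400. Δ = (V_up−V_dn)/(S_up−S_dn) = (11.9265−1.6682)/(114.3072−95.2560) = 0.5385. V = [p*·11.9265 + (1−p*)·1.6682]/1.01 = 7.8585. B = V − Δ·S = -49.1320.
(0,0): S=98.0000. Δ = (V_up−V_dn)/(S_up−S_dn) = (7.8585−1.0093)/(105.8400−88.2000) = 0.3883. V = [p*·7.8585 + (1−p*)·1.0093]/1.01 = 5.1435. B = V − Δ·S = -32.9076.
Sanity check at the root: Δ(0,0)·S0 + B(0,0) reproduces V0 = 5.1435.

(0,0): Delta=0.3883 Bond=-32.9076
(1,0): Delta=0.1051 Bond=-8.2582
(1,1): Delta=0.5385 Bond=-49.1320
(2,0): Delta=0.0000 Bond=0.0000
(2,1): Delta=0.1608 Bond=-13.6486
(2,2): Delta=0.7387 Bond=-72.5164
(3,0): Delta=0.0000 Bond=0.0000
(3,1): Delta=0.0000 Bond=0.0000
(3,2): Delta=0.2461 Bond=-22.5574
(3,3): Delta=1.0000 Bond=-105.4950
V0=5.1435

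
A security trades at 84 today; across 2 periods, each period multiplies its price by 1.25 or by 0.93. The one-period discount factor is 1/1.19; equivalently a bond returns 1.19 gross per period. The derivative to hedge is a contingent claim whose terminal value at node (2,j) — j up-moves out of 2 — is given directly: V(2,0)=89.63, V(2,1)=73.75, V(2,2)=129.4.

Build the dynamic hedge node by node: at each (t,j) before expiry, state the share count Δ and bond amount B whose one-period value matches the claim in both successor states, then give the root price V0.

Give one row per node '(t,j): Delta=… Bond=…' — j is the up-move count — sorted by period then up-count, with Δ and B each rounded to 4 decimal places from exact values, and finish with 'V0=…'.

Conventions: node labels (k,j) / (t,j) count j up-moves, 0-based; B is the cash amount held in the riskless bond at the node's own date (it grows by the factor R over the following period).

The replicating-portfolio and risk-neutral prices coincide; use p* = (1.19−0.93)/(1.25−0.93) = 0.8125 for the latter.
Terminal payoffs: V(2,0)=89.6300, V(2,1)=73.7500, V(2,2)=129.4000
  t=1,j=0: stock 78.1200 → up 97.6500 (V=73.7500), down 72.6516 (V=89.6300). Price 64.4769; hedge Δ=-0.6352, bond B=114.1019.
  t=1,j=1: stock 105.0000 → up 131.2500 (V=129.4000), down 97.6500 (V=73.7500). Price 99.9711; hedge Δ=1.6563, bond B=-73.9351.
  t=0,j=0: stock 84.0000 → up 105.0000 (V=99.9711), down 78.1200 (V=64.4769). Price 78.4168; hedge Δ=1.3205, bond B=-32.5027.
Sanity check at the root: Δ(0,0)·S0 + B(0,0) reproduces V0 = 78.4168.

(0,0): Delta=1.3205 Bond=-32.5027
(1,0): Delta=-0.6352 Bond=114.1019
(1,1): Delta=1.6563 Bond=-73.9351
V0=78.4168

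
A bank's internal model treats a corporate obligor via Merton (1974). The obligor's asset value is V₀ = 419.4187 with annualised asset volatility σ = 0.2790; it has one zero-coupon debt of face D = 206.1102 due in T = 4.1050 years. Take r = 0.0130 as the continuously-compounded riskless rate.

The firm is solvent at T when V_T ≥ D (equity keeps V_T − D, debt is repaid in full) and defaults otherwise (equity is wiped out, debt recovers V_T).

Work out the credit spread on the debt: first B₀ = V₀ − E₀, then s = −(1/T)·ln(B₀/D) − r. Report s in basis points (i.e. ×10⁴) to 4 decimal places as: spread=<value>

spread=81.3668

With assets at 419.4187 and a single debt payment of 206.1102 at 4.1050 years:
d₁ = [ln(V₀/D) + (r + σ²/2)T] / (σ√T)
   = [ln(419.4187/206.1102) + (0.0130 + 0.5·0.2790²)·4.1050] / (0.2790·√4.1050)
   = [0.710459 + 0.213134] / 0.565276 = 1.633878
d₂ = d₁ − σ√T = 1.633878 − 0.565276 = 1.068601
N(d₁) = 0.948858,  N(d₂) = 0.857375,  e^(−rT) = 0.948034
E₀ = V₀·N(d₁) − D·e^(−rT)·N(d₂)
   = 419.4187·0.948858 − 206.1102·0.948034·0.857375 = 230.437999
B₀ = V₀ − E₀ = 419.4187 − 230.437999 = 188.980701
spread = −(1/T)·ln(B₀/D) − r = −(1/4.1050)·ln(188.980701/206.1102) − 0.0130 = 0.00813668
in basis points: 0.00813668 × 10⁴ = 81.3668 bp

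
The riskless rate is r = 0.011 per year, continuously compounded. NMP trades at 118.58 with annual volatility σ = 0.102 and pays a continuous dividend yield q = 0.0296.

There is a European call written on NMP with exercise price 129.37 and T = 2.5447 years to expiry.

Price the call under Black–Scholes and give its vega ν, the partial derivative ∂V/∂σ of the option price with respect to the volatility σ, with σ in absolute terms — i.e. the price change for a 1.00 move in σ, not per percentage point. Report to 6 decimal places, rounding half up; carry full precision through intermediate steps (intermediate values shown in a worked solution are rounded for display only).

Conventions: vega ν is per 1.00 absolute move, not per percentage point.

σ√T = 0.102·√2.5447 = 0.162712
d₁ = (ln(S/K) + (r−q+σ²/2)T) / (σ√T) = (ln(118.58/129.37) + (0.011−0.0296+0.102²/2)·2.5447) / 0.162712 = (-0.087089 − 0.034094) / 0.162712 = -0.744769
d₂ = d₁ − σ√T = -0.744769 − 0.162712 = -0.907481
e^{−rT} = 0.972396
e^{−qT} = 0.927444
N(d₁) = 0.228206,  N(d₂) = 0.182076
Call price V = S·e^{−qT}·N(d₁) − K·e^{−rT}·N(d₂) = 25.097208 − 22.905005 = 2.192203
φ(d₁) = (1/√(2π))·e^{−d₁²/2} = 0.302317
ν = S·e^{−qT}·φ(d₁)·√T = 53.037118

price = 2.192203
ν = 53.037118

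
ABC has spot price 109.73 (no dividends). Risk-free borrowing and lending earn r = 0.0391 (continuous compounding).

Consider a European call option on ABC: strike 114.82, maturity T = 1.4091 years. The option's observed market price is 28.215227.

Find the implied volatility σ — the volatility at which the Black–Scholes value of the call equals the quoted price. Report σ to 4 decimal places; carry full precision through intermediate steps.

sigma = 0.5446

At σ = 0.5446 the Black–Scholes value reproduces the quote:
σ√T = 0.5446·√1.4091 = 0.646470
d₁ = (ln(S/K) + (r+σ²/2)T) / (σ√T) = (ln(109.73/114.82) + (0.0391+0.5446²/2)·1.4091) / 0.646470 = (-0.045343 + 0.264058) / 0.646470 = 0.338322
d₂ = d₁ − σ√T = 0.338322 − 0.646470 = -0.308149
e^{−rT} = 0.946394
N(d₁) = 0.632440,  N(d₂) = 0.378985
V = S·N(d₁) − K·e^{−rT}·N(d₂) = 69.397593 − 41.182366 = 28.215227 (matching the quote); vega is positive throughout, so no other σ reproduces this price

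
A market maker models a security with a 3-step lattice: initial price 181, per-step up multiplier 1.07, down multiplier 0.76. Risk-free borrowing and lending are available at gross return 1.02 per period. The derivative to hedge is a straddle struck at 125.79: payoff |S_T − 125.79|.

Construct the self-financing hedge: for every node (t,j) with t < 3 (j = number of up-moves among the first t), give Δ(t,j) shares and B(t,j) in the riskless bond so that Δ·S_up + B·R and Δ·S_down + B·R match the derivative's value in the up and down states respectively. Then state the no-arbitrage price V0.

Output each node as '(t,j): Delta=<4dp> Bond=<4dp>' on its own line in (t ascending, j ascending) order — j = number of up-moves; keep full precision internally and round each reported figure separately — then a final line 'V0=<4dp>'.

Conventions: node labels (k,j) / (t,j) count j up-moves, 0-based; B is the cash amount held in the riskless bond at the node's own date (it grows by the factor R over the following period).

(0,0): Delta=0.8420 Bond=-87.8580
(1,0): Delta=0.2226 Bond=-4.4046
(1,1): Delta=0.9266 Bond=-106.0018
(2,0): Delta=-1.0000 Bond=123.3235
(2,1): Delta=0.3896 Bond=-29.0728
(2,2): Delta=1.0000 Bond=-123.3235
V0=64.5496

No-arbitrage ⇒ martingale measure with p* = (R−d)/(u−d) = 0.8387.
Payoffs at expiry: V(3,0)=46.3353, V(3,1)=13.9262, V(3,2)=31.7024, V(3,3)=95.9428
  t=2,j=0: stock 104.5456 → up 111.8638 (V=13.9262), down 79.4547 (V=46.3353). Price 18.7779; hedge Δ=-1.0000, bond B=123.3235.
  t=2,j=1: stock 147.1892 → up 157.4924 (V=31.7024), down 111.8638 (V=13.9262). Price 28.2699; hedge Δ=0.3896, bond B=-29.0728.
  t=2,j=2: stock 207.2269 → up 221.7328 (V=95.9428), down 157.4924 (V=31.7024). Price 83.9034; hedge Δ=1.0000, bond B=-123.3235.
  t=1,j=0: stock 137.5600 → up 147.1892 (V=28.2699), down 104.5456 (V=18.7779). Price 26.2147; hedge Δ=0.2226, bond B=-4.4046.
  t=1,j=1: stock 193.6700 → up 207.2269 (V=83.9034), down 147.1892 (V=28.2699). Price 73.4610; hedge Δ=0.9266, bond B=-106.0018.
  t=0,j=0: stock 181.0000 → up 193.6700 (V=73.4610), down 137.5600 (V=26.2147). Price 64.5496; hedge Δ=0.8420, bond B=-87.8580.
Sanity check at the root: Δ(0,0)·S0 + B(0,0) reproduces V0 = 64.5496.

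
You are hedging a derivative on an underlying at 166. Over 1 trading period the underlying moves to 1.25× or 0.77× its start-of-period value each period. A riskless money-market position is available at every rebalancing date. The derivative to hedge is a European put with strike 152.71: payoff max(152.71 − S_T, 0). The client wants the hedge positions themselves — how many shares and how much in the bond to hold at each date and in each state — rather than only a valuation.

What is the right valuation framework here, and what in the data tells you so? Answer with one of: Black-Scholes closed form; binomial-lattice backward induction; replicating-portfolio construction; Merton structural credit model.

framework: replicating-portfolio construction

Key observation: the deliverable is the dynamic trading strategy on the 1-step tree (spot 166, moves 1.25 and 0.77), so the valuation must go through the node-by-node replicating-portfolio solve.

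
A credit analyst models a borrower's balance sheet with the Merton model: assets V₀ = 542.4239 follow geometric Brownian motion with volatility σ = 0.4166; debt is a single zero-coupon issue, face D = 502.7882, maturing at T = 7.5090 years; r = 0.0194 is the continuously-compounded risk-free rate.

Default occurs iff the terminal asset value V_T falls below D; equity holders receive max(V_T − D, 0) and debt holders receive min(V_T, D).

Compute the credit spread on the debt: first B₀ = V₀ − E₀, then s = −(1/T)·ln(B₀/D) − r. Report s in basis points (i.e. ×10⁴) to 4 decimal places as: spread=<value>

Work the structural quantities from V₀ = 542.4239 against face 502.7882:
d₁ = [ln(V₀/D) + (r + σ²/2)T] / (σ√T)
   = [ln(542.4239/502.7882) + (0.0194 + 0.5·0.4166²)·7.5090] / (0.4166·√7.5090)
   = [0.075879 + 0.797289] / 1.141590 = 0.764870
d₂ = d₁ − σ√T = 0.764870 − 1.141590 = -0.376721
N(d₁) = 0.777825,  N(d₂) = 0.353191,  e^(−rT) = 0.864439
E₀ = V₀·N(d₁) − D·e^(−rT)·N(d₂)
   = 542.4239·0.777825 − 502.7882·0.864439·0.353191 = 268.403988
B₀ = V₀ − E₀ = 542.4239 − 268.403988 = 274.019912
spread = −(1/T)·ln(B₀/D) − r = −(1/7.5090)·ln(274.019912/502.7882) − 0.0194 = 0.06143210
in basis points: 0.06143210 × 10⁴ = 614.3210 bp

spread=614.3210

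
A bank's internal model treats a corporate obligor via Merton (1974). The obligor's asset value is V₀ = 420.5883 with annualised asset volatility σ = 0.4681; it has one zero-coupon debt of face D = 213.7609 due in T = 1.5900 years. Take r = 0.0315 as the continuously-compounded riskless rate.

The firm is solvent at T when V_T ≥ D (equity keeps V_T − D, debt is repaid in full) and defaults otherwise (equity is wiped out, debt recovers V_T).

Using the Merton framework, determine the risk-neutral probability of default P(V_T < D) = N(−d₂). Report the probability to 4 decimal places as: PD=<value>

Equity is a call on the firm's assets struck at D = 213.7609:
d₁ = [ln(V₀/D) + (r + σ²/2)T] / (σ√T)
   = [ln(420.5883/213.7609) + (0.0315 + 0.5·0.4681²)·1.5900] / (0.4681·√1.5900)
   = [0.676796 + 0.224283] / 0.590252 = 1.526603
d₂ = d₁ − σ√T = 1.526603 − 0.590252 = 0.936351
risk-neutral PD = N(−d₂) = N(-0.936351) = 0.174546

PD=0.1745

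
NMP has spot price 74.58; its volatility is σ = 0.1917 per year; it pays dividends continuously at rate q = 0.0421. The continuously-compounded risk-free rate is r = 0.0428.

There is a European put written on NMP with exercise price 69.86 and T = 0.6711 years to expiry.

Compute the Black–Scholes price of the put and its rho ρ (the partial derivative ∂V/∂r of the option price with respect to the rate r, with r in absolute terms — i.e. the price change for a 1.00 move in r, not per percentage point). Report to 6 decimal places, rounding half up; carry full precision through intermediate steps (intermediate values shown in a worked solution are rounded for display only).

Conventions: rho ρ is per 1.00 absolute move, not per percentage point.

σ√T = 0.1917·√0.6711 = 0.157042
d₁ = (ln(S/K) + (r−q+σ²/2)T) / (σ√T) = (ln(74.58/69.86) + (0.0428−0.0421+0.1917²/2)·0.6711) / 0.157042 = (0.065379 + 0.012801) / 0.157042 = 0.497829
d₂ = d₁ − σ√T = 0.497829 − 0.157042 = 0.340787
e^{−rT} = 0.971686
e^{−qT} = 0.972142
N(−d₁) = 0.309302,  N(−d₂) = 0.366632
Put price V = K·e^{−rT}·N(−d₂) − S·e^{−qT}·N(−d₁) = 24.887700 − 22.425153 = 2.462547
ρ = −K·T·e^{−rT}·N(−d₂) = -16.702136

price = 2.462547
ρ = -16.702136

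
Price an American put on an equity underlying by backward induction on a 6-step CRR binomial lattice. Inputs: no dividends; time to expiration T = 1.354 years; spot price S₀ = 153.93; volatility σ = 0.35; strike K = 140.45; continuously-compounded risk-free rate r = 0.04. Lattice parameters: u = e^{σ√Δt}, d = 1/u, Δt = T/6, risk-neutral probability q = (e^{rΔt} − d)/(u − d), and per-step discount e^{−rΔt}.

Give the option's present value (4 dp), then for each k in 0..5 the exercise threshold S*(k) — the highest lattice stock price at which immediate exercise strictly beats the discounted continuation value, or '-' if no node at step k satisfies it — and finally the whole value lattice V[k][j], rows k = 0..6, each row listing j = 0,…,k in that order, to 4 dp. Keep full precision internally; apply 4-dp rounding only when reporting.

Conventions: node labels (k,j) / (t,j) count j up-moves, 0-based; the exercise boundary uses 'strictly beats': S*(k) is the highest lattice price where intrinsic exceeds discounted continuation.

price = 15.0295
boundary = - - - 93.4757 79.1573 93.4757
tree:
15.0295
22.8034 7.0775
33.4359 11.9692 2.0293
46.9743 19.7230 3.9814 0.0000
61.2927 31.3190 7.8111 0.0000 0.0000
73.4179 46.9743 15.3247 0.0000 0.0000 0.0000
83.6858 61.2927 30.0658 0.0000 0.0000 0.0000 0.0000

Δt=0.22567, u=1.18089, d=0.84682, q=0.48567, disc=e^(-rΔt)=0.99101
k=6 terminal: V=max(K-S,0) → 83.6858 61.2927 30.0658 0.0000 0.0000 0.0000 0.0000
k=5: j=0 S=67.0321 intr=73.4179 cont=72.1558 V=73.4179[EX]; j=1 S=93.4757 intr=46.9743 cont=45.7122 V=46.9743[EX]; j=2 S=130.3512 intr=10.0988 cont=15.3247 V=15.3247[hold]; j=3 S=181.7738 intr=0.0000 cont=0.0000 V=0.0000[hold]; j=4 S=253.4823 intr=0.0000 cont=0.0000 V=0.0000[hold]; j=5 S=353.4792 intr=0.0000 cont=0.0000 V=0.0000[hold]  S*(5)=93.4757
k=4: j=0 S=79.1573 intr=61.2927 cont=60.0306 V=61.2927[EX]; j=1 S=110.3842 intr=30.0658 cont=31.3190 V=31.3190[hold]; j=2 S=153.9300 intr=0.0000 cont=7.8111 V=7.8111[hold]; j=3 S=214.6543 intr=0.0000 cont=0.0000 V=0.0000[hold]; j=4 S=299.3338 intr=0.0000 cont=0.0000 V=0.0000[hold]  S*(4)=79.1573
k=3: j=0 S=93.4757 intr=46.9743 cont=46.3153 V=46.9743[EX]; j=1 S=130.3512 intr=10.0988 cont=19.7230 V=19.7230[hold]; j=2 S=181.7738 intr=0.0000 cont=3.9814 V=3.9814[hold]; j=3 S=253.4823 intr=0.0000 cont=0.0000 V=0.0000[hold]  S*(3)=93.4757
k=2: j=0 S=110.3842 intr=30.0658 cont=33.4359 V=33.4359[hold]; j=1 S=153.9300 intr=0.0000 cont=11.9692 V=11.9692[hold]; j=2 S=214.6543 intr=0.0000 cont=2.0293 V=2.0293[hold]  S*(2)=-
k=1: j=0 S=130.3512 intr=10.0988 cont=22.8034 V=22.8034[hold]; j=1 S=181.7738 intr=0.0000 cont=7.0775 V=7.0775[hold]  S*(1)=-
k=0: j=0 S=153.9300 intr=0.0000 cont=15.0295 V=15.0295[hold]  S*(0)=-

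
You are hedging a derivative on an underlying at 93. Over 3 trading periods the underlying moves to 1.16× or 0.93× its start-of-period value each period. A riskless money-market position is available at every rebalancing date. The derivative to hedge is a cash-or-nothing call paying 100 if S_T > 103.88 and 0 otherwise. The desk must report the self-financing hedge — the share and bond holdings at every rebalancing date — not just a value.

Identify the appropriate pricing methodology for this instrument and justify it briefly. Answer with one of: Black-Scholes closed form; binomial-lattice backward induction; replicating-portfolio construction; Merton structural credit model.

framework: replicating-portfolio construction

Key observation: a price alone would not answer the question — the per-node share/bond construction on the spot-93, 1.16/0.93 tree is required, and only the replicating-portfolio method yields it.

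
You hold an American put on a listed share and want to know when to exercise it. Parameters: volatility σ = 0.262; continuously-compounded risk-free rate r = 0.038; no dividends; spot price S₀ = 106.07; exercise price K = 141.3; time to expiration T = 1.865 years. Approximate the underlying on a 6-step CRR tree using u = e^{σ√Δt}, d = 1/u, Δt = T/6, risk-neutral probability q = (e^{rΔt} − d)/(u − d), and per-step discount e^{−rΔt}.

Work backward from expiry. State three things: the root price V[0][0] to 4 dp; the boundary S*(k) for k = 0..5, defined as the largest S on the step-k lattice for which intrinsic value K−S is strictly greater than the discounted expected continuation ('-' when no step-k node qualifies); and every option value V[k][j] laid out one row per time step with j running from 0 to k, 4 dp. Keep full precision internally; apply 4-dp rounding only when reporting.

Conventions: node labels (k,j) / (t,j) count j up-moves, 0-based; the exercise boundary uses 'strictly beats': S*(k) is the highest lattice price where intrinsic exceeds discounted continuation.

price = 36.1341
boundary = - 91.6547 106.0700 91.6547 106.0700 122.7526
tree:
36.1341
49.6453 23.6930
62.1016 35.2300 12.9010
72.8649 49.6453 21.7946 4.4551
82.1655 62.1016 35.2300 9.0902 0.0000
90.2021 72.8649 49.6453 18.5474 0.0000 0.0000
97.1465 82.1655 62.1016 35.2300 0.0000 0.0000 0.0000

Δt=0.31083, u=1.15728, d=0.86410, q=0.50407, disc=e^(-rΔt)=0.98826
k=6 terminal: V=max(K-S,0) → 97.1465 82.1655 62.1016 35.2300 0.0000 0.0000 0.0000
k=5: j=0 S=51.0979 intr=90.2021 cont=88.5430 V=90.2021[EX]; j=1 S=68.4351 intr=72.8649 cont=71.2058 V=72.8649[EX]; j=2 S=91.6547 intr=49.6453 cont=47.9862 V=49.6453[EX]; j=3 S=122.7526 intr=18.5474 cont=17.2663 V=18.5474[EX]; j=4 S=164.4018 intr=0.0000 cont=0.0000 V=0.0000[hold]; j=5 S=220.1824 intr=0.0000 cont=0.0000 V=0.0000[hold]  S*(5)=122.7526
k=4: j=0 S=59.1345 intr=82.1655 cont=80.5064 V=82.1655[EX]; j=1 S=79.1984 intr=62.1016 cont=60.4424 V=62.1016[EX]; j=2 S=106.0700 intr=35.2300 cont=33.5708 V=35.2300[EX]; j=3 S=142.0589 intr=0.0000 cont=9.0902 V=9.0902[hold]; j=4 S=190.2587 intr=0.0000 cont=0.0000 V=0.0000[hold]  S*(4)=106.0700
k=3: j=0 S=68.4351 intr=72.8649 cont=71.2058 V=72.8649[EX]; j=1 S=91.6547 intr=49.6453 cont=47.9862 V=49.6453[EX]; j=2 S=122.7526 intr=18.5474 cont=21.7946 V=21.7946[hold]; j=3 S=164.4018 intr=0.0000 cont=4.4551 V=4.4551[hold]  S*(3)=91.6547
k=2: j=0 S=79.1984 intr=62.1016 cont=60.4424 V=62.1016[EX]; j=1 S=106.0700 intr=35.2300 cont=35.1884 V=35.2300[EX]; j=2 S=142.0589 intr=0.0000 cont=12.9010 V=12.9010[hold]  S*(2)=106.0700
k=1: j=0 S=91.6547 intr=49.6453 cont=47.9862 V=49.6453[EX]; j=1 S=122.7526 intr=18.5474 cont=23.6930 V=23.6930[hold]  S*(1)=91.6547
k=0: j=0 S=106.0700 intr=35.2300 cont=36.1341 V=36.1341[hold]  S*(0)=-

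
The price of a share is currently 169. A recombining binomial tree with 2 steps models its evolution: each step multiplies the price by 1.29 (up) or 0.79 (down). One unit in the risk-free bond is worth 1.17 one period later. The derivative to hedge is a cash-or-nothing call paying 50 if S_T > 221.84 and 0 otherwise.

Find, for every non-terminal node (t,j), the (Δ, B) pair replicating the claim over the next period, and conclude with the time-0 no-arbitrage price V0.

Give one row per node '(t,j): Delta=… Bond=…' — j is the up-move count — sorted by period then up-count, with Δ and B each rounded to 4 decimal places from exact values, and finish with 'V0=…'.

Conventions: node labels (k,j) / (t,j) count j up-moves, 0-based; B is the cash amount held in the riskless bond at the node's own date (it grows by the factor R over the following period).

No-arbitrage ⇒ martingale measure with p* = (R−d)/(u−d) = 0.7600.
Payoffs at expiry: V(2,0)=0.0000, V(2,1)=0.0000, V(2,2)=50.0000
(1,0): S=133.5100. Δ = (V_up−V_dn)/(S_up−S_dn) = (0.0000−0.0000)/(172.2279−105.4729) = 0.0000. V = [p*·0.0000 + (1−p*)·0.0000]/1.17 = 0.0000. B = V − Δ·S = 0.0000.
(1,1): S=218.0100. Δ = (V_up−V_dn)/(S_up−S_dn) = (50.0000−0.0000)/(281.2329−172.2279) = 0.4587. V = [p*·50.0000 + (1−p*)·0.0000]/1.17 = 32.4786. B = V − Δ·S = -67.5214.
(0,0): S=169.0000. Δ = (V_up−V_dn)/(S_up−S_dn) = (32.4786−0.0000)/(218.0100−133.5100) = 0.3844. V = [p*·32.4786 + (1−p*)·0.0000]/1.17 = 21.0972. B = V − Δ·S = -43.8600.
As a check, the time-0 holding Δ(0,0)·S0 + B(0,0) comes to 21.0972 — exactly V0.

(0,0): Delta=0.3844 Bond=-43.8600
(1,0): Delta=0.0000 Bond=0.0000
(1,1): Delta=0.4587 Bond=-67.5214
V0=21.0972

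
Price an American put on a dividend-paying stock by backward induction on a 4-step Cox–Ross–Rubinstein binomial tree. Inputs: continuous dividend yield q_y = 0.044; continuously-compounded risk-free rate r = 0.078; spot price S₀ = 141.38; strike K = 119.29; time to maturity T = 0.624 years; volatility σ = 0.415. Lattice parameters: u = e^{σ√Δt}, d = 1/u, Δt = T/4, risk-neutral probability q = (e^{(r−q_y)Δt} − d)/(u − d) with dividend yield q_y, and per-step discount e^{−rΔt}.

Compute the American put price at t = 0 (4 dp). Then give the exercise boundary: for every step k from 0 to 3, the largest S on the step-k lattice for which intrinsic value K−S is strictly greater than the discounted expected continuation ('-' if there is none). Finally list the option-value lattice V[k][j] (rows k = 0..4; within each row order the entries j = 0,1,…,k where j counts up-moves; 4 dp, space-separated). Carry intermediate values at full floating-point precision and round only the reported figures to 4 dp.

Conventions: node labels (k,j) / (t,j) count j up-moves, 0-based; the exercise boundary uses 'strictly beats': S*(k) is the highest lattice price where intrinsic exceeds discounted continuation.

params: Δt=0.15600 u=1.17811 d=0.84882 q=0.47526 e^(-rΔt)=0.98791
t_4 payoffs: 45.8988 17.4271 0.0000 0.0000 0.0000
t_3: node(3,0) S=86.4629 payoff=32.8271 vs cont=31.9758 → 32.8271 [stop]  node(3,1) S=120.0057 payoff=0.0000 vs cont=9.0340 → 9.0340 [wait]  node(3,2) S=166.5613 payoff=0.0000 vs cont=0.0000 → 0.0000 [wait]  node(3,3) S=231.1778 payoff=0.0000 vs cont=0.0000 → 0.0000 [wait]  ⇒ S*(3)=86.4629
t_2: node(2,0) S=101.8629 payoff=17.4271 vs cont=21.2589 → 21.2589 [wait]  node(2,1) S=141.3800 payoff=0.0000 vs cont=4.6832 → 4.6832 [wait]  node(2,2) S=196.2276 payoff=0.0000 vs cont=0.0000 → 0.0000 [wait]  ⇒ S*(2)=-
t_1: node(1,0) S=120.0057 payoff=0.0000 vs cont=13.2192 → 13.2192 [wait]  node(1,1) S=166.5613 payoff=0.0000 vs cont=2.4277 → 2.4277 [wait]  ⇒ S*(1)=-
t_0: node(0,0) S=141.3800 payoff=0.0000 vs cont=7.9925 → 7.9925 [wait]  ⇒ S*(0)=-

price = 7.9925
boundary = - - - 86.4629
tree:
7.9925
13.2192 2.4277
21.2589 4.6832 0.0000
32.8271 9.0340 0.0000 0.0000
45.8988 17.4271 0.0000 0.0000 0.0000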